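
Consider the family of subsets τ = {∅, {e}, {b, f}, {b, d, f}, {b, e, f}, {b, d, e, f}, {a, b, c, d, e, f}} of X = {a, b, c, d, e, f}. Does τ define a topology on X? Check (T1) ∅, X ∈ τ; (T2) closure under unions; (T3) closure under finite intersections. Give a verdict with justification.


τ IS a topology on X.

Axiom (T1): ∅ ∈ τ? Yes; X ∈ τ? Yes.
Axiom (T2/T3): check pairwise unions and intersections of members of τ.
All pairwise intersections and unions checked — each lies in τ. Therefore τ satisfies (T1), (T2), (T3): it IS a topology on X.


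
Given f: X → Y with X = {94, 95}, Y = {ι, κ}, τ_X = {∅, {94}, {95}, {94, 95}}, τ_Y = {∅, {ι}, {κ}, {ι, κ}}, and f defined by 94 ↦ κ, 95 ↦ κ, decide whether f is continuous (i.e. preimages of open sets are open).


f IS continuous.

Compute f^{-1}(U) for each U ∈ τ_Y:
  U = ∅: f^{-1}(U) = ∅ ∈ τ_X ✓.
  U = {ι}: f^{-1}(U) = ∅ ∈ τ_X ✓.
  U = {κ}: f^{-1}(U) = {94, 95} ∈ τ_X ✓.
  U = {ι, κ}: f^{-1}(U) = {94, 95} ∈ τ_X ✓.
Every preimage lies in τ_X, so f IS continuous.


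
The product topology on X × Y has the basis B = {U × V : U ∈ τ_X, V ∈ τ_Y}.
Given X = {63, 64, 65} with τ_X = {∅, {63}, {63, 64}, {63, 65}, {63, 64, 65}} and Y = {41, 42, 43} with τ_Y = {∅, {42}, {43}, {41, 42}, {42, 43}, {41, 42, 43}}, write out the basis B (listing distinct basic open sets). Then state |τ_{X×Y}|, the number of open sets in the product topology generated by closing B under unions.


Basis B = {∅ × ∅, {63} × {42}, {63} × {43}, {63} × {41, 42}, {63} × {42, 43}, {63, 64} × {42}, {63, 65} × {42}, {63, 64} × {43}, {63, 65} × {43}, {63} × {41, 42, 43}, {63, 64, 65} × {42}, {63, 64, 65} × {43}, {63, 64} × {41, 42}, {63, 65} × {41, 42}, {63, 64} × {42, 43}, {63, 65} × {42, 43}, {63, 64} × {41, 42, 43}, {63, 65} × {41, 42, 43}, {63, 64, 65} × {41, 42}, {63, 64, 65} × {42, 43}, {63, 64, 65} × {41, 42, 43}}; |τ_{X×Y}| = 70.

Enumerate products U × V with U ∈ τ_X, V ∈ τ_Y (deduplicated):
  ∅ × ∅ = {} (∅)
  {63} × {42} = {(63,42)}
  {63} × {43} = {(63,43)}
  {63} × {41, 42} = {(63,41), (63,42)}
  {63} × {42, 43} = {(63,42), (63,43)}
  {63, 64} × {42} = {(63,42), (64,42)}
  {63, 65} × {42} = {(63,42), (65,42)}
  {63, 64} × {43} = {(63,43), (64,43)}
  {63, 65} × {43} = {(63,43), (65,43)}
  {63} × {41, 42, 43} = {(63,41), (63,42), (63,43)}
  {63, 64, 65} × {42} = {(63,42), (64,42), (65,42)}
  {63, 64, 65} × {43} = {(63,43), (64,43), (65,43)}
  {63, 64} × {41, 42} = {(63,41), (63,42), (64,41), (64,42)}
  {63, 65} × {41, 42} = {(63,41), (63,42), (65,41), (65,42)}
  {63, 64} × {42, 43} = {(63,42), (63,43), (64,42), (64,43)}
  {63, 65} × {42, 43} = {(63,42), (63,43), (65,42), (65,43)}
  {63, 64} × {41, 42, 43} = {(63,41), (63,42), (63,43), (64,41), (64,42), (64,43)}
  {63, 65} × {41, 42, 43} = {(63,41), (63,42), (63,43), (65,41), (65,42), (65,43)}
  {63, 64, 65} × {41, 42} = {(63,41), (63,42), (64,41), (64,42), (65,41), (65,42)}
  {63, 64, 65} × {42, 43} = {(63,42), (63,43), (64,42), (64,43), (65,42), (65,43)}
  {63, 64, 65} × {41, 42, 43} = {(63,41), (63,42), (63,43), (64,41), (64,42), (64,43), (65,41), (65,42), (65,43)}
These 21 distinct sets form the basis B.
Close under arbitrary unions to get τ_{X×Y}; counting gives |τ_{X×Y}| = 70.


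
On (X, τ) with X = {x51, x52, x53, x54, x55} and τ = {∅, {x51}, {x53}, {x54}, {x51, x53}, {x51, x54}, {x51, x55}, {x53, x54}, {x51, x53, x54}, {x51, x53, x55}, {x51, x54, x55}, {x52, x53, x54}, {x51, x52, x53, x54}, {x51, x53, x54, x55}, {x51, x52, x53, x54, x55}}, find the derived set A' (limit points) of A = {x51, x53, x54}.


A' = {x52, x55}

For each x ∈ X, list the open sets U ∈ τ with x ∈ U, then check whether U ∩ (A ∖ {x}) ≠ ∅ for every such U.
  x = x51: open {x51} ∋ x has {x51} ∩ (A ∖ {x51}) = ∅, so x is NOT a limit point.
  x = x52: opens ∋ x are {x52, x53, x54}, {x51, x52, x53, x54}, {x51, x52, x53, x54, x55}; each meets A ∖ {x52}, so x IS a limit point.
  x = x53: open {x53} ∋ x has {x53} ∩ (A ∖ {x53}) = ∅, so x is NOT a limit point.
  x = x54: open {x54} ∋ x has {x54} ∩ (A ∖ {x54}) = ∅, so x is NOT a limit point.
  x = x55: opens ∋ x are {x51, x55}, {x51, x53, x55}, {x51, x54, x55}, {x51, x53, x54, x55}, {x51, x52, x53, x54, x55}; each meets A ∖ {x55}, so x IS a limit point.
Collecting: A' = {x52, x55}.


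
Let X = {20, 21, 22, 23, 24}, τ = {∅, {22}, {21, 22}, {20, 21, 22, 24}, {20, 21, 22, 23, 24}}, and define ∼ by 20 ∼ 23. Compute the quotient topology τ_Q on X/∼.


X/∼ = {[20=23], [21], [22], [24]}; |τ_Q| = 4.

Equivalence classes: [20=23], [21], [22], [24].
Quotient map π: X → X/∼ sends 20 ↦ [20=23], 21 ↦ [21], 22 ↦ [22], 23 ↦ [20=23], 24 ↦ [24].
For each subset V ⊆ X/∼, compute π^{-1}(V) ⊆ X and check whether π^{-1}(V) ∈ τ. V is open in τ_Q iff π^{-1}(V) ∈ τ.
  V = {}: π^{-1}(V) = ∅ ∈ τ ✓.
  V = {[20=23]}: π^{-1}(V) = {20, 23} ∉ τ ✗.
  V = {[21]}: π^{-1}(V) = {21} ∉ τ ✗.
  V = {[20=23], [21]}: π^{-1}(V) = {20, 21, 23} ∉ τ ✗.
  V = {[22]}: π^{-1}(V) = {22} ∈ τ ✓.
  V = {[20=23], [22]}: π^{-1}(V) = {20, 22, 23} ∉ τ ✗.
  V = {[21], [22]}: π^{-1}(V) = {21, 22} ∈ τ ✓.
  V = {[20=23], [21], [22]}: π^{-1}(V) = {20, 21, 22, 23} ∉ τ ✗.
  V = {[24]}: π^{-1}(V) = {24} ∉ τ ✗.
  V = {[20=23], [24]}: π^{-1}(V) = {20, 23, 24} ∉ τ ✗.
  V = {[21], [24]}: π^{-1}(V) = {21, 24} ∉ τ ✗.
  V = {[20=23], [21], [24]}: π^{-1}(V) = {20, 21, 23, 24} ∉ τ ✗.
  V = {[22], [24]}: π^{-1}(V) = {22, 24} ∉ τ ✗.
  V = {[20=23], [22], [24]}: π^{-1}(V) = {20, 22, 23, 24} ∉ τ ✗.
  V = {[21], [22], [24]}: π^{-1}(V) = {21, 22, 24} ∉ τ ✗.
  V = {[20=23], [21], [22], [24]}: π^{-1}(V) = {20, 21, 22, 23, 24} ∈ τ ✓.
Open sets in the quotient: τ_Q = {{}, {[22]}, {[21], [22]}, {[20=23], [21], [22], [24]}} (4 elements).


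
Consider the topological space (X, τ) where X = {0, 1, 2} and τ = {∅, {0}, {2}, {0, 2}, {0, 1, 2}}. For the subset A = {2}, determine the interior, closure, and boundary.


int(A) = {2}, cl(A) = {1, 2}, ∂A = {1}.

Closed sets in (X, τ) are complements of opens:
  closed(X, τ) = {∅, {1}, {0, 1}, {1, 2}, {0, 1, 2}}.
int(A) = ⋃ {U ∈ τ : U ⊆ A}. Opens contained in A: ∅, {2}.
Taking the union of these: int(A) = {2}.
cl(A) = ⋂ {C closed : A ⊆ C}. Closed sets containing A: {1, 2}, {0, 1, 2}.
Intersecting these: cl(A) = {1, 2}.
∂A = cl(A) ∖ int(A) = {1, 2} ∖ {2} = {1}.


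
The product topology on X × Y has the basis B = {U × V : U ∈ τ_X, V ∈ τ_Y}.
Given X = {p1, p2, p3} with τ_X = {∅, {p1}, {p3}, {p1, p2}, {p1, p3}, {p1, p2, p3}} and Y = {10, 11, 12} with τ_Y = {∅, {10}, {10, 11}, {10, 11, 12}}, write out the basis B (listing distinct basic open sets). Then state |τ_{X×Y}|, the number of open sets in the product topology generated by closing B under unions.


Basis B = {∅ × ∅, {p1} × {10}, {p3} × {10}, {p1} × {10, 11}, {p1, p2} × {10}, {p1, p3} × {10}, {p3} × {10, 11}, {p1} × {10, 11, 12}, {p1, p2, p3} × {10}, {p3} × {10, 11, 12}, {p1, p2} × {10, 11}, {p1, p3} × {10, 11}, {p1, p2} × {10, 11, 12}, {p1, p3} × {10, 11, 12}, {p1, p2, p3} × {10, 11}, {p1, p2, p3} × {10, 11, 12}}; |τ_{X×Y}| = 40.

Enumerate products U × V with U ∈ τ_X, V ∈ τ_Y (deduplicated):
  ∅ × ∅ = {} (∅)
  {p1} × {10} = {(p1,10)}
  {p3} × {10} = {(p3,10)}
  {p1} × {10, 11} = {(p1,10), (p1,11)}
  {p1, p2} × {10} = {(p1,10), (p2,10)}
  {p1, p3} × {10} = {(p1,10), (p3,10)}
  {p3} × {10, 11} = {(p3,10), (p3,11)}
  {p1} × {10, 11, 12} = {(p1,10), (p1,11), (p1,12)}
  {p1, p2, p3} × {10} = {(p1,10), (p2,10), (p3,10)}
  {p3} × {10, 11, 12} = {(p3,10), (p3,11), (p3,12)}
  {p1, p2} × {10, 11} = {(p1,10), (p1,11), (p2,10), (p2,11)}
  {p1, p3} × {10, 11} = {(p1,10), (p1,11), (p3,10), (p3,11)}
  {p1, p2} × {10, 11, 12} = {(p1,10), (p1,11), (p1,12), (p2,10), (p2,11), (p2,12)}
  {p1, p3} × {10, 11, 12} = {(p1,10), (p1,11), (p1,12), (p3,10), (p3,11), (p3,12)}
  {p1, p2, p3} × {10, 11} = {(p1,10), (p1,11), (p2,10), (p2,11), (p3,10), (p3,11)}
  {p1, p2, p3} × {10, 11, 12} = {(p1,10), (p1,11), (p1,12), (p2,10), (p2,11), (p2,12), (p3,10), (p3,11), (p3,12)}
These 16 distinct sets form the basis B.
Close under arbitrary unions to get τ_{X×Y}; counting gives |τ_{X×Y}| = 40.


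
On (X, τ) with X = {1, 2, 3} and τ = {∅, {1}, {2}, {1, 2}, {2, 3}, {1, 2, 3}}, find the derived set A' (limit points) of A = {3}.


A' = ∅

For each x ∈ X, list the open sets U ∈ τ with x ∈ U, then check whether U ∩ (A ∖ {x}) ≠ ∅ for every such U.
  x = 1: open {1} ∋ x has {1} ∩ (A ∖ {1}) = ∅, so x is NOT a limit point.
  x = 2: open {2} ∋ x has {2} ∩ (A ∖ {2}) = ∅, so x is NOT a limit point.
  x = 3: open {2, 3} ∋ x has {2, 3} ∩ (A ∖ {3}) = ∅, so x is NOT a limit point.
Collecting: A' = ∅.


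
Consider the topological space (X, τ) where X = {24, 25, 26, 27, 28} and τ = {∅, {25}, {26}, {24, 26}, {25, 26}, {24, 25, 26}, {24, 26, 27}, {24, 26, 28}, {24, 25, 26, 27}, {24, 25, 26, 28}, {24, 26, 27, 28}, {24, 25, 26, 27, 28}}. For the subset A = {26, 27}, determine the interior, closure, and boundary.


int(A) = {26}, cl(A) = {24, 26, 27, 28}, ∂A = {24, 27, 28}.

Closed sets in (X, τ) are complements of opens:
  closed(X, τ) = {∅, {25}, {27}, {28}, {25, 27}, {25, 28}, {27, 28}, {24, 27, 28}, {25, 27, 28}, {24, 25, 27, 28}, {24, 26, 27, 28}, {24, 25, 26, 27, 28}}.
int(A) = ⋃ {U ∈ τ : U ⊆ A}. Opens contained in A: ∅, {26}.
Taking the union of these: int(A) = {26}.
cl(A) = ⋂ {C closed : A ⊆ C}. Closed sets containing A: {24, 26, 27, 28}, {24, 25, 26, 27, 28}.
Intersecting these: cl(A) = {24, 26, 27, 28}.
∂A = cl(A) ∖ int(A) = {24, 26, 27, 28} ∖ {26} = {24, 27, 28}.


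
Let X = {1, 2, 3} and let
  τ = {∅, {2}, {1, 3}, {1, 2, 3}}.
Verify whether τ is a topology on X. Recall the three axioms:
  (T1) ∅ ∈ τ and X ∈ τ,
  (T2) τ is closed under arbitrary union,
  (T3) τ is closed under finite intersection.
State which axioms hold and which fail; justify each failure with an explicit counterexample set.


τ IS a topology on X.

Axiom (T1): ∅ ∈ τ? Yes; X ∈ τ? Yes.
Axiom (T2/T3): check pairwise unions and intersections of members of τ.
All pairwise intersections and unions checked — each lies in τ. Therefore τ satisfies (T1), (T2), (T3): it IS a topology on X.


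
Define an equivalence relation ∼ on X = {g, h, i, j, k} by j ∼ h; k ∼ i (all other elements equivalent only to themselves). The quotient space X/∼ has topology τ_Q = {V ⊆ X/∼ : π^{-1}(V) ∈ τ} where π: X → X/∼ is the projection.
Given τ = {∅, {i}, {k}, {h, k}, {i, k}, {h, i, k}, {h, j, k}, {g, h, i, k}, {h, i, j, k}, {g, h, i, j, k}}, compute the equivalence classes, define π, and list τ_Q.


X/∼ = {[g], [h=j], [i=k]}; |τ_Q| = 4.

Equivalence classes: [g], [h=j], [i=k].
Quotient map π: X → X/∼ sends g ↦ [g], h ↦ [h=j], i ↦ [i=k], j ↦ [h=j], k ↦ [i=k].
For each subset V ⊆ X/∼, compute π^{-1}(V) ⊆ X and check whether π^{-1}(V) ∈ τ. V is open in τ_Q iff π^{-1}(V) ∈ τ.
  V = {}: π^{-1}(V) = ∅ ∈ τ ✓.
  V = {[g]}: π^{-1}(V) = {g} ∉ τ ✗.
  V = {[h=j]}: π^{-1}(V) = {h, j} ∉ τ ✗.
  V = {[g], [h=j]}: π^{-1}(V) = {g, h, j} ∉ τ ✗.
  V = {[i=k]}: π^{-1}(V) = {i, k} ∈ τ ✓.
  V = {[g], [i=k]}: π^{-1}(V) = {g, i, k} ∉ τ ✗.
  V = {[h=j], [i=k]}: π^{-1}(V) = {h, i, j, k} ∈ τ ✓.
  V = {[g], [h=j], [i=k]}: π^{-1}(V) = {g, h, i, j, k} ∈ τ ✓.
Open sets in the quotient: τ_Q = {{}, {[i=k]}, {[h=j], [i=k]}, {[g], [h=j], [i=k]}} (4 elements).


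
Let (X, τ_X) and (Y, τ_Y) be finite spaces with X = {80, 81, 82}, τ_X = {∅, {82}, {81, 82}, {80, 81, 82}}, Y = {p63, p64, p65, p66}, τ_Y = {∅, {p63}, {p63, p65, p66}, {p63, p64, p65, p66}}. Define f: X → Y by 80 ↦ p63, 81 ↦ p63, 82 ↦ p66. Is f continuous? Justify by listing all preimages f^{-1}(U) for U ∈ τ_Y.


f is NOT continuous.

Compute f^{-1}(U) for each U ∈ τ_Y:
  U = ∅: f^{-1}(U) = ∅ ∈ τ_X ✓.
  U = {p63}: f^{-1}(U) = {80, 81} ∉ τ_X ✗.
  U = {p63, p65, p66}: f^{-1}(U) = {80, 81, 82} ∈ τ_X ✓.
  U = {p63, p64, p65, p66}: f^{-1}(U) = {80, 81, 82} ∈ τ_X ✓.
Found U = {p63} with f^{-1}(U) = {80, 81} not in τ_X. Therefore f is NOT continuous.


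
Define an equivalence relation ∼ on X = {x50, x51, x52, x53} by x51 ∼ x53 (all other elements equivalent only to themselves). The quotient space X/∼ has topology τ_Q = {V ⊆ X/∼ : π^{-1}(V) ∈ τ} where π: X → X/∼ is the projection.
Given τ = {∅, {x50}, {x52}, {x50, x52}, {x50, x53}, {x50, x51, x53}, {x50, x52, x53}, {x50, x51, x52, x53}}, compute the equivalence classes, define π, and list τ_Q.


X/∼ = {[x50], [x51=x53], [x52]}; |τ_Q| = 6.

Equivalence classes: [x50], [x51=x53], [x52].
Quotient map π: X → X/∼ sends x50 ↦ [x50], x51 ↦ [x51=x53], x52 ↦ [x52], x53 ↦ [x51=x53].
For each subset V ⊆ X/∼, compute π^{-1}(V) ⊆ X and check whether π^{-1}(V) ∈ τ. V is open in τ_Q iff π^{-1}(V) ∈ τ.
  V = {}: π^{-1}(V) = ∅ ∈ τ ✓.
  V = {[x50]}: π^{-1}(V) = {x50} ∈ τ ✓.
  V = {[x51=x53]}: π^{-1}(V) = {x51, x53} ∉ τ ✗.
  V = {[x50], [x51=x53]}: π^{-1}(V) = {x50, x51, x53} ∈ τ ✓.
  V = {[x52]}: π^{-1}(V) = {x52} ∈ τ ✓.
  V = {[x50], [x52]}: π^{-1}(V) = {x50, x52} ∈ τ ✓.
  V = {[x51=x53], [x52]}: π^{-1}(V) = {x51, x52, x53} ∉ τ ✗.
  V = {[x50], [x51=x53], [x52]}: π^{-1}(V) = {x50, x51, x52, x53} ∈ τ ✓.
Open sets in the quotient: τ_Q = {{}, {[x50]}, {[x50], [x51=x53]}, {[x52]}, {[x50], [x52]}, {[x50], [x51=x53], [x52]}} (6 elements).


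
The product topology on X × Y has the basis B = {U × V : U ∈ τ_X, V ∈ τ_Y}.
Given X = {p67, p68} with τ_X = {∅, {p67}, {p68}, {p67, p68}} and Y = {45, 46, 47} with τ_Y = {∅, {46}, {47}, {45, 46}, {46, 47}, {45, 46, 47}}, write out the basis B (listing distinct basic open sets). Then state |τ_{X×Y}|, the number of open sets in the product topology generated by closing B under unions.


Basis B = {∅ × ∅, {p67} × {46}, {p67} × {47}, {p68} × {46}, {p68} × {47}, {p67} × {45, 46}, {p67} × {46, 47}, {p67, p68} × {46}, {p67, p68} × {47}, {p68} × {45, 46}, {p68} × {46, 47}, {p67} × {45, 46, 47}, {p68} × {45, 46, 47}, {p67, p68} × {45, 46}, {p67, p68} × {46, 47}, {p67, p68} × {45, 46, 47}}; |τ_{X×Y}| = 36.

Enumerate products U × V with U ∈ τ_X, V ∈ τ_Y (deduplicated):
  ∅ × ∅ = {} (∅)
  {p67} × {46} = {(p67,46)}
  {p67} × {47} = {(p67,47)}
  {p68} × {46} = {(p68,46)}
  {p68} × {47} = {(p68,47)}
  {p67} × {45, 46} = {(p67,45), (p67,46)}
  {p67} × {46, 47} = {(p67,46), (p67,47)}
  {p67, p68} × {46} = {(p67,46), (p68,46)}
  {p67, p68} × {47} = {(p67,47), (p68,47)}
  {p68} × {45, 46} = {(p68,45), (p68,46)}
  {p68} × {46, 47} = {(p68,46), (p68,47)}
  {p67} × {45, 46, 47} = {(p67,45), (p67,46), (p67,47)}
  {p68} × {45, 46, 47} = {(p68,45), (p68,46), (p68,47)}
  {p67, p68} × {45, 46} = {(p67,45), (p67,46), (p68,45), (p68,46)}
  {p67, p68} × {46, 47} = {(p67,46), (p67,47), (p68,46), (p68,47)}
  {p67, p68} × {45, 46, 47} = {(p67,45), (p67,46), (p67,47), (p68,45), (p68,46), (p68,47)}
These 16 distinct sets form the basis B.
Close under arbitrary unions to get τ_{X×Y}; counting gives |τ_{X×Y}| = 36.


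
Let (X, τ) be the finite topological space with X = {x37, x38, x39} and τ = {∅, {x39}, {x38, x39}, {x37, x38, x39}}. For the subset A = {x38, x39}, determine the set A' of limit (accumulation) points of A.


A' = {x37, x38}

For each x ∈ X, list the open sets U ∈ τ with x ∈ U, then check whether U ∩ (A ∖ {x}) ≠ ∅ for every such U.
  x = x37: opens ∋ x are {x37, x38, x39}; each meets A ∖ {x37}, so x IS a limit point.
  x = x38: opens ∋ x are {x38, x39}, {x37, x38, x39}; each meets A ∖ {x38}, so x IS a limit point.
  x = x39: open {x39} ∋ x has {x39} ∩ (A ∖ {x39}) = ∅, so x is NOT a limit point.
Collecting: A' = {x37, x38}.


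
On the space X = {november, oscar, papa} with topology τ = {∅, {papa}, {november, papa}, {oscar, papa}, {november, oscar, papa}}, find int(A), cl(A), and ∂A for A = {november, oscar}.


int(A) = ∅, cl(A) = {november, oscar}, ∂A = {november, oscar}.

Closed sets in (X, τ) are complements of opens:
  closed(X, τ) = {∅, {november}, {oscar}, {november, oscar}, {november, oscar, papa}}.
int(A) = ⋃ {U ∈ τ : U ⊆ A}. Opens contained in A: ∅.
Taking the union of these: int(A) = ∅.
cl(A) = ⋂ {C closed : A ⊆ C}. Closed sets containing A: {november, oscar}, {november, oscar, papa}.
Intersecting these: cl(A) = {november, oscar}.
∂A = cl(A) ∖ int(A) = {november, oscar} ∖ ∅ = {november, oscar}.


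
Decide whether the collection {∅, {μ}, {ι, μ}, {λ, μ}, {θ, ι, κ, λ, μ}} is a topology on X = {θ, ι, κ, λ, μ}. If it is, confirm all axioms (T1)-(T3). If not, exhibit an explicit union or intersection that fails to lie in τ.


τ is NOT a topology on X.

Axiom (T1): ∅ ∈ τ? Yes; X ∈ τ? Yes.
Axiom (T2/T3): check pairwise unions and intersections of members of τ.
Counterexample for (T2): {ι, μ} ∪ {λ, μ} = {ι, λ, μ} ∉ τ. Therefore τ is NOT a topology.


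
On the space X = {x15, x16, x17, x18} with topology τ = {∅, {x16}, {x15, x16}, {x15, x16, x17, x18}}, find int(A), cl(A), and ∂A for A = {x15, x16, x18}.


int(A) = {x15, x16}, cl(A) = {x15, x16, x17, x18}, ∂A = {x17, x18}.

Closed sets in (X, τ) are complements of opens:
  closed(X, τ) = {∅, {x17, x18}, {x15, x17, x18}, {x15, x16, x17, x18}}.
int(A) = ⋃ {U ∈ τ : U ⊆ A}. Opens contained in A: ∅, {x16}, {x15, x16}.
Taking the union of these: int(A) = {x15, x16}.
cl(A) = ⋂ {C closed : A ⊆ C}. Closed sets containing A: {x15, x16, x17, x18}.
Intersecting these: cl(A) = {x15, x16, x17, x18}.
∂A = cl(A) ∖ int(A) = {x15, x16, x17, x18} ∖ {x15, x16} = {x17, x18}.


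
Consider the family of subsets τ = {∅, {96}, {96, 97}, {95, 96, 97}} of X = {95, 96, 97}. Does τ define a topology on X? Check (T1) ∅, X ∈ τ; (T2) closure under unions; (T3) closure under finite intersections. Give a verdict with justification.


τ IS a topology on X.

Axiom (T1): ∅ ∈ τ? Yes; X ∈ τ? Yes.
Axiom (T2/T3): check pairwise unions and intersections of members of τ.
All pairwise intersections and unions checked — each lies in τ. Therefore τ satisfies (T1), (T2), (T3): it IS a topology on X.


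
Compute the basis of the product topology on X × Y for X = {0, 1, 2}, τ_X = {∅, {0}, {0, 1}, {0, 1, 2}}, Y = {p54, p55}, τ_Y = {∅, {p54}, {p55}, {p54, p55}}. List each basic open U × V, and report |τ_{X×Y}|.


Basis B = {∅ × ∅, {0} × {p54}, {0} × {p55}, {0} × {p54, p55}, {0, 1} × {p54}, {0, 1} × {p55}, {0, 1, 2} × {p54}, {0, 1, 2} × {p55}, {0, 1} × {p54, p55}, {0, 1, 2} × {p54, p55}}; |τ_{X×Y}| = 16.

Enumerate products U × V with U ∈ τ_X, V ∈ τ_Y (deduplicated):
  ∅ × ∅ = {} (∅)
  {0} × {p54} = {(0,p54)}
  {0} × {p55} = {(0,p55)}
  {0} × {p54, p55} = {(0,p54), (0,p55)}
  {0, 1} × {p54} = {(0,p54), (1,p54)}
  {0, 1} × {p55} = {(0,p55), (1,p55)}
  {0, 1, 2} × {p54} = {(0,p54), (1,p54), (2,p54)}
  {0, 1, 2} × {p55} = {(0,p55), (1,p55), (2,p55)}
  {0, 1} × {p54, p55} = {(0,p54), (0,p55), (1,p54), (1,p55)}
  {0, 1, 2} × {p54, p55} = {(0,p54), (0,p55), (1,p54), (1,p55), (2,p54), (2,p55)}
These 10 distinct sets form the basis B.
Close under arbitrary unions to get τ_{X×Y}; counting gives |τ_{X×Y}| = 16.


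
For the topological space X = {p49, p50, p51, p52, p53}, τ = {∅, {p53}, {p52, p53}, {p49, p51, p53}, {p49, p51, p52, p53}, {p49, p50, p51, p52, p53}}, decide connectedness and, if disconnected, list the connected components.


(X, τ) is connected.

Find clopen sets (U ∈ τ with X ∖ U ∈ τ):
  U = ∅, X ∖ U = {p49, p50, p51, p52, p53} — both open, so U is clopen.
  U = {p49, p50, p51, p52, p53}, X ∖ U = ∅ — both open, so U is clopen.
Only trivial clopens (∅ and X) exist, so (X, τ) is connected.
Compute connected components by grouping points that agree on all clopens:
  component: {p49, p50, p51, p52, p53}


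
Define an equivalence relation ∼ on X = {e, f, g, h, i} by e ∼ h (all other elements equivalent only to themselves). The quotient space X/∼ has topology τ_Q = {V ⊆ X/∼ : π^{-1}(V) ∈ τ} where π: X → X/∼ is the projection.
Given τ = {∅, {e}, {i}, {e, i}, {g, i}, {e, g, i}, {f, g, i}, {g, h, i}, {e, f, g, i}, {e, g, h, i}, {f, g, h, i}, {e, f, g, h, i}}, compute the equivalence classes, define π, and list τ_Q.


X/∼ = {[e=h], [f], [g], [i]}; |τ_Q| = 6.

Equivalence classes: [e=h], [f], [g], [i].
Quotient map π: X → X/∼ sends e ↦ [e=h], f ↦ [f], g ↦ [g], h ↦ [e=h], i ↦ [i].
For each subset V ⊆ X/∼, compute π^{-1}(V) ⊆ X and check whether π^{-1}(V) ∈ τ. V is open in τ_Q iff π^{-1}(V) ∈ τ.
  V = {}: π^{-1}(V) = ∅ ∈ τ ✓.
  V = {[e=h]}: π^{-1}(V) = {e, h} ∉ τ ✗.
  V = {[f]}: π^{-1}(V) = {f} ∉ τ ✗.
  V = {[e=h], [f]}: π^{-1}(V) = {e, f, h} ∉ τ ✗.
  V = {[g]}: π^{-1}(V) = {g} ∉ τ ✗.
  V = {[e=h], [g]}: π^{-1}(V) = {e, g, h} ∉ τ ✗.
  V = {[f], [g]}: π^{-1}(V) = {f, g} ∉ τ ✗.
  V = {[e=h], [f], [g]}: π^{-1}(V) = {e, f, g, h} ∉ τ ✗.
  V = {[i]}: π^{-1}(V) = {i} ∈ τ ✓.
  V = {[e=h], [i]}: π^{-1}(V) = {e, h, i} ∉ τ ✗.
  V = {[f], [i]}: π^{-1}(V) = {f, i} ∉ τ ✗.
  V = {[e=h], [f], [i]}: π^{-1}(V) = {e, f, h, i} ∉ τ ✗.
  V = {[g], [i]}: π^{-1}(V) = {g, i} ∈ τ ✓.
  V = {[e=h], [g], [i]}: π^{-1}(V) = {e, g, h, i} ∈ τ ✓.
  V = {[f], [g], [i]}: π^{-1}(V) = {f, g, i} ∈ τ ✓.
  V = {[e=h], [f], [g], [i]}: π^{-1}(V) = {e, f, g, h, i} ∈ τ ✓.
Open sets in the quotient: τ_Q = {{}, {[i]}, {[g], [i]}, {[e=h], [g], [i]}, {[f], [g], [i]}, {[e=h], [f], [g], [i]}} (6 elements).


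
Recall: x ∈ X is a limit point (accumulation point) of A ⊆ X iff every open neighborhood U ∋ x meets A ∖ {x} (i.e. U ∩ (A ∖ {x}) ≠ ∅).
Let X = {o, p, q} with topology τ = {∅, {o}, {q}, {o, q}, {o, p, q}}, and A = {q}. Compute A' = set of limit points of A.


A' = {p}

For each x ∈ X, list the open sets U ∈ τ with x ∈ U, then check whether U ∩ (A ∖ {x}) ≠ ∅ for every such U.
  x = o: open {o} ∋ x has {o} ∩ (A ∖ {o}) = ∅, so x is NOT a limit point.
  x = p: opens ∋ x are {o, p, q}; each meets A ∖ {p}, so x IS a limit point.
  x = q: open {q} ∋ x has {q} ∩ (A ∖ {q}) = ∅, so x is NOT a limit point.
Collecting: A' = {p}.


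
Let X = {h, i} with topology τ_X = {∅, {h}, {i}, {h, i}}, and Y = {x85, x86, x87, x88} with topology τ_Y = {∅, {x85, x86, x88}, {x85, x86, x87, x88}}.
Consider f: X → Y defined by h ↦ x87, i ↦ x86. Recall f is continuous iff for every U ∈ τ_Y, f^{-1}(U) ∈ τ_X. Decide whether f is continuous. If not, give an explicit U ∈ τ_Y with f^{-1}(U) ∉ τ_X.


f IS continuous.

Compute f^{-1}(U) for each U ∈ τ_Y:
  U = ∅: f^{-1}(U) = ∅ ∈ τ_X ✓.
  U = {x85, x86, x88}: f^{-1}(U) = {i} ∈ τ_X ✓.
  U = {x85, x86, x87, x88}: f^{-1}(U) = {h, i} ∈ τ_X ✓.
Every preimage lies in τ_X, so f IS continuous.


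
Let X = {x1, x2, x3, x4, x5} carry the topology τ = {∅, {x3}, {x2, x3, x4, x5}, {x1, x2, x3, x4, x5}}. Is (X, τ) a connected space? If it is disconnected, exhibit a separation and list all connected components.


(X, τ) is connected.

Find clopen sets (U ∈ τ with X ∖ U ∈ τ):
  U = ∅, X ∖ U = {x1, x2, x3, x4, x5} — both open, so U is clopen.
  U = {x1, x2, x3, x4, x5}, X ∖ U = ∅ — both open, so U is clopen.
Only trivial clopens (∅ and X) exist, so (X, τ) is connected.
Compute connected components by grouping points that agree on all clopens:
  component: {x1, x2, x3, x4, x5}


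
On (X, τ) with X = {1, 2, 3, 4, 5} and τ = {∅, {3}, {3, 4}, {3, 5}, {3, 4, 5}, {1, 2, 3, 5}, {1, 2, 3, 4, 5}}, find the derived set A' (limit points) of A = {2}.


A' = {1}

For each x ∈ X, list the open sets U ∈ τ with x ∈ U, then check whether U ∩ (A ∖ {x}) ≠ ∅ for every such U.
  x = 1: opens ∋ x are {1, 2, 3, 5}, {1, 2, 3, 4, 5}; each meets A ∖ {1}, so x IS a limit point.
  x = 2: open {1, 2, 3, 5} ∋ x has {1, 2, 3, 5} ∩ (A ∖ {2}) = ∅, so x is NOT a limit point.
  x = 3: open {3} ∋ x has {3} ∩ (A ∖ {3}) = ∅, so x is NOT a limit point.
  x = 4: open {3, 4} ∋ x has {3, 4} ∩ (A ∖ {4}) = ∅, so x is NOT a limit point.
  x = 5: open {3, 5} ∋ x has {3, 5} ∩ (A ∖ {5}) = ∅, so x is NOT a limit point.
Collecting: A' = {1}.


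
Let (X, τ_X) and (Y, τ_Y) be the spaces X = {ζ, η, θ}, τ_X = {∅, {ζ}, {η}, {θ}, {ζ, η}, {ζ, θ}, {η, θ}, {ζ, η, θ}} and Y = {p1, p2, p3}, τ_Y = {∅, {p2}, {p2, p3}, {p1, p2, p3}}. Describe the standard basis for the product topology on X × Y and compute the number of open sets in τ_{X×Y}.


Basis B = {∅ × ∅, {ζ} × {p2}, {η} × {p2}, {θ} × {p2}, {ζ} × {p2, p3}, {ζ, η} × {p2}, {ζ, θ} × {p2}, {η} × {p2, p3}, {η, θ} × {p2}, {θ} × {p2, p3}, {ζ} × {p1, p2, p3}, {ζ, η, θ} × {p2}, {η} × {p1, p2, p3}, {θ} × {p1, p2, p3}, {ζ, η} × {p2, p3}, {ζ, θ} × {p2, p3}, {η, θ} × {p2, p3}, {ζ, η} × {p1, p2, p3}, {ζ, θ} × {p1, p2, p3}, {ζ, η, θ} × {p2, p3}, {η, θ} × {p1, p2, p3}, {ζ, η, θ} × {p1, p2, p3}}; |τ_{X×Y}| = 64.

Enumerate products U × V with U ∈ τ_X, V ∈ τ_Y (deduplicated):
  ∅ × ∅ = {} (∅)
  {ζ} × {p2} = {(ζ,p2)}
  {η} × {p2} = {(η,p2)}
  {θ} × {p2} = {(θ,p2)}
  {ζ} × {p2, p3} = {(ζ,p2), (ζ,p3)}
  {ζ, η} × {p2} = {(ζ,p2), (η,p2)}
  {ζ, θ} × {p2} = {(ζ,p2), (θ,p2)}
  {η} × {p2, p3} = {(η,p2), (η,p3)}
  {η, θ} × {p2} = {(η,p2), (θ,p2)}
  {θ} × {p2, p3} = {(θ,p2), (θ,p3)}
  {ζ} × {p1, p2, p3} = {(ζ,p1), (ζ,p2), (ζ,p3)}
  {ζ, η, θ} × {p2} = {(ζ,p2), (η,p2), (θ,p2)}
  {η} × {p1, p2, p3} = {(η,p1), (η,p2), (η,p3)}
  {θ} × {p1, p2, p3} = {(θ,p1), (θ,p2), (θ,p3)}
  {ζ, η} × {p2, p3} = {(ζ,p2), (ζ,p3), (η,p2), (η,p3)}
  {ζ, θ} × {p2, p3} = {(ζ,p2), (ζ,p3), (θ,p2), (θ,p3)}
  {η, θ} × {p2, p3} = {(η,p2), (η,p3), (θ,p2), (θ,p3)}
  {ζ, η} × {p1, p2, p3} = {(ζ,p1), (ζ,p2), (ζ,p3), (η,p1), (η,p2), (η,p3)}
  {ζ, θ} × {p1, p2, p3} = {(ζ,p1), (ζ,p2), (ζ,p3), (θ,p1), (θ,p2), (θ,p3)}
  {ζ, η, θ} × {p2, p3} = {(ζ,p2), (ζ,p3), (η,p2), (η,p3), (θ,p2), (θ,p3)}
  {η, θ} × {p1, p2, p3} = {(η,p1), (η,p2), (η,p3), (θ,p1), (θ,p2), (θ,p3)}
  {ζ, η, θ} × {p1, p2, p3} = {(ζ,p1), (ζ,p2), (ζ,p3), (η,p1), (η,p2), (η,p3), (θ,p1), (θ,p2), (θ,p3)}
These 22 distinct sets form the basis B.
Close under arbitrary unions to get τ_{X×Y}; counting gives |τ_{X×Y}| = 64.


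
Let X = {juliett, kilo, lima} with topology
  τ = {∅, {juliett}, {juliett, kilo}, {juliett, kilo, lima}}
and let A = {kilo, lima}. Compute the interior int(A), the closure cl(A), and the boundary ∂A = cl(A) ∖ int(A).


int(A) = ∅, cl(A) = {kilo, lima}, ∂A = {kilo, lima}.

Closed sets in (X, τ) are complements of opens:
  closed(X, τ) = {∅, {lima}, {kilo, lima}, {juliett, kilo, lima}}.
int(A) = ⋃ {U ∈ τ : U ⊆ A}. Opens contained in A: ∅.
Taking the union of these: int(A) = ∅.
cl(A) = ⋂ {C closed : A ⊆ C}. Closed sets containing A: {kilo, lima}, {juliett, kilo, lima}.
Intersecting these: cl(A) = {kilo, lima}.
∂A = cl(A) ∖ int(A) = {kilo, lima} ∖ ∅ = {kilo, lima}.


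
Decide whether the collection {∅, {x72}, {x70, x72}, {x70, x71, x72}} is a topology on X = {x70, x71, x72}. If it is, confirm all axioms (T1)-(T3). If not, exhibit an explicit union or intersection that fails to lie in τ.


τ IS a topology on X.

Axiom (T1): ∅ ∈ τ? Yes; X ∈ τ? Yes.
Axiom (T2/T3): check pairwise unions and intersections of members of τ.
All pairwise intersections and unions checked — each lies in τ. Therefore τ satisfies (T1), (T2), (T3): it IS a topology on X.


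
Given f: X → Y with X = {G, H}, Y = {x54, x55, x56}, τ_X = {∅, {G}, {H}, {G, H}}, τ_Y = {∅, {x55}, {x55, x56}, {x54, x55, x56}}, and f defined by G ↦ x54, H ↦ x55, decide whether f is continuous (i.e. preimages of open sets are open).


f IS continuous.

Compute f^{-1}(U) for each U ∈ τ_Y:
  U = ∅: f^{-1}(U) = ∅ ∈ τ_X ✓.
  U = {x55}: f^{-1}(U) = {H} ∈ τ_X ✓.
  U = {x55, x56}: f^{-1}(U) = {H} ∈ τ_X ✓.
  U = {x54, x55, x56}: f^{-1}(U) = {G, H} ∈ τ_X ✓.
Every preimage lies in τ_X, so f IS continuous.


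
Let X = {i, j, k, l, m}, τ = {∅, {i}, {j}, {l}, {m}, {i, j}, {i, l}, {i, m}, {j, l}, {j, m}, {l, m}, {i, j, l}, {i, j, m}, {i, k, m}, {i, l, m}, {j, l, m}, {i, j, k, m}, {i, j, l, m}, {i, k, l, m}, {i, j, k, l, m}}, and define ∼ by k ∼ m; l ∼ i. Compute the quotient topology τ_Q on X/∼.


X/∼ = {[i=l], [j], [k=m]}; |τ_Q| = 6.

Equivalence classes: [i=l], [j], [k=m].
Quotient map π: X → X/∼ sends i ↦ [i=l], j ↦ [j], k ↦ [k=m], l ↦ [i=l], m ↦ [k=m].
For each subset V ⊆ X/∼, compute π^{-1}(V) ⊆ X and check whether π^{-1}(V) ∈ τ. V is open in τ_Q iff π^{-1}(V) ∈ τ.
  V = {}: π^{-1}(V) = ∅ ∈ τ ✓.
  V = {[i=l]}: π^{-1}(V) = {i, l} ∈ τ ✓.
  V = {[j]}: π^{-1}(V) = {j} ∈ τ ✓.
  V = {[i=l], [j]}: π^{-1}(V) = {i, j, l} ∈ τ ✓.
  V = {[k=m]}: π^{-1}(V) = {k, m} ∉ τ ✗.
  V = {[i=l], [k=m]}: π^{-1}(V) = {i, k, l, m} ∈ τ ✓.
  V = {[j], [k=m]}: π^{-1}(V) = {j, k, m} ∉ τ ✗.
  V = {[i=l], [j], [k=m]}: π^{-1}(V) = {i, j, k, l, m} ∈ τ ✓.
Open sets in the quotient: τ_Q = {{}, {[i=l]}, {[j]}, {[i=l], [j]}, {[i=l], [k=m]}, {[i=l], [j], [k=m]}} (6 elements).


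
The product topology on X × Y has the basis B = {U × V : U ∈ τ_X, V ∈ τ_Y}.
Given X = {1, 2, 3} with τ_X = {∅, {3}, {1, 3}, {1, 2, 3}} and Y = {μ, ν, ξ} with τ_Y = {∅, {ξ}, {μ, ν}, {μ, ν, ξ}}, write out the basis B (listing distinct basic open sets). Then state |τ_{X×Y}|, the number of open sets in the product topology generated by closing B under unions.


Basis B = {∅ × ∅, {3} × {ξ}, {1, 3} × {ξ}, {3} × {μ, ν}, {1, 2, 3} × {ξ}, {3} × {μ, ν, ξ}, {1, 3} × {μ, ν}, {1, 3} × {μ, ν, ξ}, {1, 2, 3} × {μ, ν}, {1, 2, 3} × {μ, ν, ξ}}; |τ_{X×Y}| = 16.

Enumerate products U × V with U ∈ τ_X, V ∈ τ_Y (deduplicated):
  ∅ × ∅ = {} (∅)
  {3} × {ξ} = {(3,ξ)}
  {1, 3} × {ξ} = {(1,ξ), (3,ξ)}
  {3} × {μ, ν} = {(3,μ), (3,ν)}
  {1, 2, 3} × {ξ} = {(1,ξ), (2,ξ), (3,ξ)}
  {3} × {μ, ν, ξ} = {(3,μ), (3,ν), (3,ξ)}
  {1, 3} × {μ, ν} = {(1,μ), (1,ν), (3,μ), (3,ν)}
  {1, 3} × {μ, ν, ξ} = {(1,μ), (1,ν), (1,ξ), (3,μ), (3,ν), (3,ξ)}
  {1, 2, 3} × {μ, ν} = {(1,μ), (1,ν), (2,μ), (2,ν), (3,μ), (3,ν)}
  {1, 2, 3} × {μ, ν, ξ} = {(1,μ), (1,ν), (1,ξ), (2,μ), (2,ν), (2,ξ), (3,μ), (3,ν), (3,ξ)}
These 10 distinct sets form the basis B.
Close under arbitrary unions to get τ_{X×Y}; counting gives |τ_{X×Y}| = 16.


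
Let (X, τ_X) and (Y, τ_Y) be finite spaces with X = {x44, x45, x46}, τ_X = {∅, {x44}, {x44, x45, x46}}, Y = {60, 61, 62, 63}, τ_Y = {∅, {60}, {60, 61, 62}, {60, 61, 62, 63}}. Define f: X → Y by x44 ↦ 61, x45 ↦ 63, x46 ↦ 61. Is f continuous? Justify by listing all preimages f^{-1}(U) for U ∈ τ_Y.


f is NOT continuous.

Compute f^{-1}(U) for each U ∈ τ_Y:
  U = ∅: f^{-1}(U) = ∅ ∈ τ_X ✓.
  U = {60}: f^{-1}(U) = ∅ ∈ τ_X ✓.
  U = {60, 61, 62}: f^{-1}(U) = {x44, x46} ∉ τ_X ✗.
  U = {60, 61, 62, 63}: f^{-1}(U) = {x44, x45, x46} ∈ τ_X ✓.
Found U = {60, 61, 62} with f^{-1}(U) = {x44, x46} not in τ_X. Therefore f is NOT continuous.


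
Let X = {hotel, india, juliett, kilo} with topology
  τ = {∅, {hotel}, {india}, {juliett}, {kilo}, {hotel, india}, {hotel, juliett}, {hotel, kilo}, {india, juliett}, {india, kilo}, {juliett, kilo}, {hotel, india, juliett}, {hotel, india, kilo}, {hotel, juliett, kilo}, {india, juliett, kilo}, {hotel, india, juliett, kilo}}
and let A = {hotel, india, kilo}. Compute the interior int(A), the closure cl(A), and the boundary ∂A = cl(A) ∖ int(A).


int(A) = {hotel, india, kilo}, cl(A) = {hotel, india, kilo}, ∂A = ∅.

Closed sets in (X, τ) are complements of opens:
  closed(X, τ) = {∅, {hotel}, {india}, {juliett}, {kilo}, {hotel, india}, {hotel, juliett}, {hotel, kilo}, {india, juliett}, {india, kilo}, {juliett, kilo}, {hotel, india, juliett}, {hotel, india, kilo}, {hotel, juliett, kilo}, {india, juliett, kilo}, {hotel, india, juliett, kilo}}.
int(A) = ⋃ {U ∈ τ : U ⊆ A}. Opens contained in A: ∅, {hotel}, {india}, {kilo}, {hotel, india}, {hotel, kilo}, {india, kilo}, {hotel, india, kilo}.
Taking the union of these: int(A) = {hotel, india, kilo}.
cl(A) = ⋂ {C closed : A ⊆ C}. Closed sets containing A: {hotel, india, kilo}, {hotel, india, juliett, kilo}.
Intersecting these: cl(A) = {hotel, india, kilo}.
∂A = cl(A) ∖ int(A) = {hotel, india, kilo} ∖ {hotel, india, kilo} = ∅.


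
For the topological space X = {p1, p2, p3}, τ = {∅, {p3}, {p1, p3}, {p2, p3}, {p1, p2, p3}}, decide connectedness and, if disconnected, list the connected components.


(X, τ) is connected.

Find clopen sets (U ∈ τ with X ∖ U ∈ τ):
  U = ∅, X ∖ U = {p1, p2, p3} — both open, so U is clopen.
  U = {p1, p2, p3}, X ∖ U = ∅ — both open, so U is clopen.
Only trivial clopens (∅ and X) exist, so (X, τ) is connected.
Compute connected components by grouping points that agree on all clopens:
  component: {p1, p2, p3}


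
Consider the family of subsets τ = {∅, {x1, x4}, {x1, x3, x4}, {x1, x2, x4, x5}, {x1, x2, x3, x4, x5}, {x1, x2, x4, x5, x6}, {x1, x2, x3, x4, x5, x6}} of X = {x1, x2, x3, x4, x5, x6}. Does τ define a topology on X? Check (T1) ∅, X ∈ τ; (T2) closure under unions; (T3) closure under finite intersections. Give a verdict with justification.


τ IS a topology on X.

Axiom (T1): ∅ ∈ τ? Yes; X ∈ τ? Yes.
Axiom (T2/T3): check pairwise unions and intersections of members of τ.
All pairwise intersections and unions checked — each lies in τ. Therefore τ satisfies (T1), (T2), (T3): it IS a topology on X.


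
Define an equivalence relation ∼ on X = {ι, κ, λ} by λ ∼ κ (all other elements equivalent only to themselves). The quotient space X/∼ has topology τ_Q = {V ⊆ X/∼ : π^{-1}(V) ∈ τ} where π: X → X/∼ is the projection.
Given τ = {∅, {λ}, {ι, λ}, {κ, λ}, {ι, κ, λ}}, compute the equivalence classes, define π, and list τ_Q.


X/∼ = {[ι], [κ=λ]}; |τ_Q| = 3.

Equivalence classes: [ι], [κ=λ].
Quotient map π: X → X/∼ sends ι ↦ [ι], κ ↦ [κ=λ], λ ↦ [κ=λ].
For each subset V ⊆ X/∼, compute π^{-1}(V) ⊆ X and check whether π^{-1}(V) ∈ τ. V is open in τ_Q iff π^{-1}(V) ∈ τ.
  V = {}: π^{-1}(V) = ∅ ∈ τ ✓.
  V = {[ι]}: π^{-1}(V) = {ι} ∉ τ ✗.
  V = {[κ=λ]}: π^{-1}(V) = {κ, λ} ∈ τ ✓.
  V = {[ι], [κ=λ]}: π^{-1}(V) = {ι, κ, λ} ∈ τ ✓.
Open sets in the quotient: τ_Q = {{}, {[κ=λ]}, {[ι], [κ=λ]}} (3 elements).


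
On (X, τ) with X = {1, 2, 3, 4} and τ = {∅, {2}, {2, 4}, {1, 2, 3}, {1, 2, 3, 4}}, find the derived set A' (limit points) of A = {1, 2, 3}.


A' = {1, 3, 4}

For each x ∈ X, list the open sets U ∈ τ with x ∈ U, then check whether U ∩ (A ∖ {x}) ≠ ∅ for every such U.
  x = 1: opens ∋ x are {1, 2, 3}, {1, 2, 3, 4}; each meets A ∖ {1}, so x IS a limit point.
  x = 2: open {2} ∋ x has {2} ∩ (A ∖ {2}) = ∅, so x is NOT a limit point.
  x = 3: opens ∋ x are {1, 2, 3}, {1, 2, 3, 4}; each meets A ∖ {3}, so x IS a limit point.
  x = 4: opens ∋ x are {2, 4}, {1, 2, 3, 4}; each meets A ∖ {4}, so x IS a limit point.
Collecting: A' = {1, 3, 4}.


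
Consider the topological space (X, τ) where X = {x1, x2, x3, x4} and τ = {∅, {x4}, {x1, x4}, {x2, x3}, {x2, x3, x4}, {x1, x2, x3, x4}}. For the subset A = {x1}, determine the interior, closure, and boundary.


int(A) = ∅, cl(A) = {x1}, ∂A = {x1}.

Closed sets in (X, τ) are complements of opens:
  closed(X, τ) = {∅, {x1}, {x1, x4}, {x2, x3}, {x1, x2, x3}, {x1, x2, x3, x4}}.
int(A) = ⋃ {U ∈ τ : U ⊆ A}. Opens contained in A: ∅.
Taking the union of these: int(A) = ∅.
cl(A) = ⋂ {C closed : A ⊆ C}. Closed sets containing A: {x1}, {x1, x4}, {x1, x2, x3}, {x1, x2, x3, x4}.
Intersecting these: cl(A) = {x1}.
∂A = cl(A) ∖ int(A) = {x1} ∖ ∅ = {x1}.


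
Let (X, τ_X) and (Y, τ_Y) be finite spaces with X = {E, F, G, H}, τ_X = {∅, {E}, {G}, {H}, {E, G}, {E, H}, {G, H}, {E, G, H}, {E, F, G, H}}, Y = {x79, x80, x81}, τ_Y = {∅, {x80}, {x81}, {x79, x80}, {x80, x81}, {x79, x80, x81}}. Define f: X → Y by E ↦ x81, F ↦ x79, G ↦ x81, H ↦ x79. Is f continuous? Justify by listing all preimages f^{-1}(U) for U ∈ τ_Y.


f is NOT continuous.

Compute f^{-1}(U) for each U ∈ τ_Y:
  U = ∅: f^{-1}(U) = ∅ ∈ τ_X ✓.
  U = {x80}: f^{-1}(U) = ∅ ∈ τ_X ✓.
  U = {x81}: f^{-1}(U) = {E, G} ∈ τ_X ✓.
  U = {x79, x80}: f^{-1}(U) = {F, H} ∉ τ_X ✗.
  U = {x80, x81}: f^{-1}(U) = {E, G} ∈ τ_X ✓.
  U = {x79, x80, x81}: f^{-1}(U) = {E, F, G, H} ∈ τ_X ✓.
Found U = {x79, x80} with f^{-1}(U) = {F, H} not in τ_X. Therefore f is NOT continuous.


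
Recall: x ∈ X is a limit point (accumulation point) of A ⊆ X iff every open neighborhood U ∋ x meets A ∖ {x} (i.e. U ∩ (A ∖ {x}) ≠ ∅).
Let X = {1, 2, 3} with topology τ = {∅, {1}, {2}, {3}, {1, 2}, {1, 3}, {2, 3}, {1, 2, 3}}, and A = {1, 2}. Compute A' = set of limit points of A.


A' = ∅

For each x ∈ X, list the open sets U ∈ τ with x ∈ U, then check whether U ∩ (A ∖ {x}) ≠ ∅ for every such U.
  x = 1: open {1} ∋ x has {1} ∩ (A ∖ {1}) = ∅, so x is NOT a limit point.
  x = 2: open {2} ∋ x has {2} ∩ (A ∖ {2}) = ∅, so x is NOT a limit point.
  x = 3: open {3} ∋ x has {3} ∩ (A ∖ {3}) = ∅, so x is NOT a limit point.
Collecting: A' = ∅.


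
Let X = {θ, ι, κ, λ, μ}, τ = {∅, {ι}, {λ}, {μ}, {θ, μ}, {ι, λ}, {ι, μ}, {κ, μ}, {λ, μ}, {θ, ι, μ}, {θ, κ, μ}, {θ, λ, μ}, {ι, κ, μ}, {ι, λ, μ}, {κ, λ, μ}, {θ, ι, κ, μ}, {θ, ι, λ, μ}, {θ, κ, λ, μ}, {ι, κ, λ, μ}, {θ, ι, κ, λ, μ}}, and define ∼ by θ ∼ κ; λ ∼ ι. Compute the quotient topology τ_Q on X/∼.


X/∼ = {[θ=κ], [ι=λ], [μ]}; |τ_Q| = 6.

Equivalence classes: [θ=κ], [ι=λ], [μ].
Quotient map π: X → X/∼ sends θ ↦ [θ=κ], ι ↦ [ι=λ], κ ↦ [θ=κ], λ ↦ [ι=λ], μ ↦ [μ].
For each subset V ⊆ X/∼, compute π^{-1}(V) ⊆ X and check whether π^{-1}(V) ∈ τ. V is open in τ_Q iff π^{-1}(V) ∈ τ.
  V = {}: π^{-1}(V) = ∅ ∈ τ ✓.
  V = {[θ=κ]}: π^{-1}(V) = {θ, κ} ∉ τ ✗.
  V = {[ι=λ]}: π^{-1}(V) = {ι, λ} ∈ τ ✓.
  V = {[θ=κ], [ι=λ]}: π^{-1}(V) = {θ, ι, κ, λ} ∉ τ ✗.
  V = {[μ]}: π^{-1}(V) = {μ} ∈ τ ✓.
  V = {[θ=κ], [μ]}: π^{-1}(V) = {θ, κ, μ} ∈ τ ✓.
  V = {[ι=λ], [μ]}: π^{-1}(V) = {ι, λ, μ} ∈ τ ✓.
  V = {[θ=κ], [ι=λ], [μ]}: π^{-1}(V) = {θ, ι, κ, λ, μ} ∈ τ ✓.
Open sets in the quotient: τ_Q = {{}, {[ι=λ]}, {[μ]}, {[θ=κ], [μ]}, {[ι=λ], [μ]}, {[θ=κ], [ι=λ], [μ]}} (6 elements).


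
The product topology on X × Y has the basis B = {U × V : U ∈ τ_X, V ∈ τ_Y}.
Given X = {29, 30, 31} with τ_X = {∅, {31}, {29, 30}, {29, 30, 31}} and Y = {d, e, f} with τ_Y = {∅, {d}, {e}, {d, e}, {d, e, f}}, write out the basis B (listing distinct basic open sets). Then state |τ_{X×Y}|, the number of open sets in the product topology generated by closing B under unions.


Basis B = {∅ × ∅, {31} × {d}, {31} × {e}, {29, 30} × {d}, {29, 30} × {e}, {31} × {d, e}, {29, 30, 31} × {d}, {29, 30, 31} × {e}, {31} × {d, e, f}, {29, 30} × {d, e}, {29, 30} × {d, e, f}, {29, 30, 31} × {d, e}, {29, 30, 31} × {d, e, f}}; |τ_{X×Y}| = 25.

Enumerate products U × V with U ∈ τ_X, V ∈ τ_Y (deduplicated):
  ∅ × ∅ = {} (∅)
  {31} × {d} = {(31,d)}
  {31} × {e} = {(31,e)}
  {29, 30} × {d} = {(29,d), (30,d)}
  {29, 30} × {e} = {(29,e), (30,e)}
  {31} × {d, e} = {(31,d), (31,e)}
  {29, 30, 31} × {d} = {(29,d), (30,d), (31,d)}
  {29, 30, 31} × {e} = {(29,e), (30,e), (31,e)}
  {31} × {d, e, f} = {(31,d), (31,e), (31,f)}
  {29, 30} × {d, e} = {(29,d), (29,e), (30,d), (30,e)}
  {29, 30} × {d, e, f} = {(29,d), (29,e), (29,f), (30,d), (30,e), (30,f)}
  {29, 30, 31} × {d, e} = {(29,d), (29,e), (30,d), (30,e), (31,d), (31,e)}
  {29, 30, 31} × {d, e, f} = {(29,d), (29,e), (29,f), (30,d), (30,e), (30,f), (31,d), (31,e), (31,f)}
These 13 distinct sets form the basis B.
Close under arbitrary unions to get τ_{X×Y}; counting gives |τ_{X×Y}| = 25.
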